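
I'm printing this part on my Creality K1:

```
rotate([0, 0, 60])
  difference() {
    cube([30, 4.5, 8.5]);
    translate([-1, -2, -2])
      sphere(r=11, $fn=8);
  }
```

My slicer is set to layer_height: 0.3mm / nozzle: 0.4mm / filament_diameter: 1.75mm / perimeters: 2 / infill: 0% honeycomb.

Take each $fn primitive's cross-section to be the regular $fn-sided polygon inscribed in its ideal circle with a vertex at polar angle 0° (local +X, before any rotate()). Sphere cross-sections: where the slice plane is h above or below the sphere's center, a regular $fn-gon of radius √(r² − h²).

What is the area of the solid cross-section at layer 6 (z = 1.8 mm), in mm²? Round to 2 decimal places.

100.97 mm²

At z = 1.8 mm: the cube (footprint 30×4.5) is included at this height (area 135.00 mm²); the sphere at (-1, -2): section is a regular 8-gon, circumradius = √(r²−h²) = √(11²−3.8²) = 10.323 (area = (8/2)·10.323²·sin(360°/8) = 301.40 mm²); Subtracting the remaining from the first: starting from the 30×4.5 cube (135.00 mm²), the r=11 sphere at (-1, -2) partially overlaps it — only the 34.03 mm² overlap (of its 301.40 mm²) is removed, clipping the outline — area = 100.97 mm²; (rotated 60° about Z; rotation is an isometry so areas/perimeters/island counts are preserved). Overall, the cross-section is a single solid region. Net area = 100.97 mm².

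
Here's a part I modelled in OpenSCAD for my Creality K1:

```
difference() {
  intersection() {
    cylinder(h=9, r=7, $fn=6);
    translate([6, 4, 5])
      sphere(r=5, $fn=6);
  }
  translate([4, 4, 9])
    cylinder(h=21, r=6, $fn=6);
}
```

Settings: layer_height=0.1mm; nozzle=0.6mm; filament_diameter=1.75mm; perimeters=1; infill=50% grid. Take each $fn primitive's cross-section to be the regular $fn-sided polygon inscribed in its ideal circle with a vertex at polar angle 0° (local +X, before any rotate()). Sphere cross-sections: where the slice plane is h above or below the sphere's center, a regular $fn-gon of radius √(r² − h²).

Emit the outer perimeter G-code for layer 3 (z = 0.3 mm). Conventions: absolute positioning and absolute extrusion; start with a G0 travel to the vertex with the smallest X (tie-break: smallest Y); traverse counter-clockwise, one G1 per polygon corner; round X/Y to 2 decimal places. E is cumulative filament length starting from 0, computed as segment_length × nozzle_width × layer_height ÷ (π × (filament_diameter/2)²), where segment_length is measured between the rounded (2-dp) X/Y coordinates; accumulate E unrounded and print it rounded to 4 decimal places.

At z = 0.3 mm: the r=7 cylinder gives a regular 6-gon of circumradius 7 (constant along its height); the r=5 sphere at (6, 4) slices to a regular 6-gon of circumradius 1.706 (√(r²−h²) with h=4.7 from center); Keeping only the common overlap: the r=5 sphere at (6, 4) partially overlaps the r=7 cylinder; clipping to the common part keeps 0.65 mm² — 1 connected region; the cylinder at (4, 4) does not reach this height (z outside [9, 30]); After the difference (first − rest): none of the subtracted shapes is present at this height, so the result so far is unchanged — 1 connected region. The outline is a single polygon with 4 vertices. Extrusion per mm of travel: 0.6 × 0.1 / (π × 0.875²) = 0.024945. Accumulating E over each segment gives final E = 0.1147.

G0 X4.29 Y4.00 Z0.30
G1 X5.15 Y2.52 E0.0427
G1 X5.54 Y2.52 E0.0524
G1 X4.49 Y4.34 E0.1048
G1 X4.29 Y4.00 E0.1147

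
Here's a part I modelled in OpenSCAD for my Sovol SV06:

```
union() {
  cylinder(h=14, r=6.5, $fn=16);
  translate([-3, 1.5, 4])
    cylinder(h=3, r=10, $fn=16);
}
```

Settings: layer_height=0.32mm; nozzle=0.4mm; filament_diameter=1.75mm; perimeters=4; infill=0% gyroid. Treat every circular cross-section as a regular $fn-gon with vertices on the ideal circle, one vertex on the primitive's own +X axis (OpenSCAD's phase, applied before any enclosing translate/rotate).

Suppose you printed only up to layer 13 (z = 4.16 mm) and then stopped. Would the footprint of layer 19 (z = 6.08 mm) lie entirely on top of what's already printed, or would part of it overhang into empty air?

Compare the two slices. At z = 4.16: the cylinder: section is a regular 16-gon, circumradius r=6.5 (area = (16/2)·6.500²·sin(360°/16) = 129.35 mm²); the r=10 cylinder at (-3, 1.5) contributes a regular 16-gon of circumradius 10 (area = (16/2)·10.000²·sin(360°/16) = 306.15 mm²); Taking the union: the r=6.5 cylinder lies entirely inside the r=10 cylinder at (-3, 1.5), so the union is just the r=10 cylinder at (-3, 1.5) — area = 306.15 mm². At z = 6.08: the r=6.5 cylinder gives a regular 16-gon of circumradius 6.5 (constant along its height) (area = (16/2)·6.500²·sin(360°/16) = 129.35 mm²); the r=10 cylinder at (-3, 1.5) gives a regular 16-gon of circumradius 10 (constant along its height) (area = (16/2)·10.000²·sin(360°/16) = 306.15 mm²); Merging all regions: the r=6.5 cylinder lies entirely inside the r=10 cylinder at (-3, 1.5), so the union is just the r=10 cylinder at (-3, 1.5) — area = 306.15 mm². Checking containment: the cross-section at z = 6.08 is a subset of the cross-section at z = 4.16.

entirely on top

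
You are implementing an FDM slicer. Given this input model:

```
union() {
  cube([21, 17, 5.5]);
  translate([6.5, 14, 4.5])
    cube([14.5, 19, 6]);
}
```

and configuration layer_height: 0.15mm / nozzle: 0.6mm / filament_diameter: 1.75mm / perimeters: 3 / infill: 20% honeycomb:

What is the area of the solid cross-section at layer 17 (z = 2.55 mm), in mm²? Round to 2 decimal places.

At z = 2.55 mm: the cube is present — its section is the full 21×17 rectangle (area 357.00 mm²); the cube at (6.5, 14) does not reach this height (z outside [4.5, 10.5]); Combining (union): only the 21×17 cube is present, so the union is just that shape — area = 357.00 mm². Overall, the cross-section is a single solid region. Net area = 357.00 mm².

357.00 mm²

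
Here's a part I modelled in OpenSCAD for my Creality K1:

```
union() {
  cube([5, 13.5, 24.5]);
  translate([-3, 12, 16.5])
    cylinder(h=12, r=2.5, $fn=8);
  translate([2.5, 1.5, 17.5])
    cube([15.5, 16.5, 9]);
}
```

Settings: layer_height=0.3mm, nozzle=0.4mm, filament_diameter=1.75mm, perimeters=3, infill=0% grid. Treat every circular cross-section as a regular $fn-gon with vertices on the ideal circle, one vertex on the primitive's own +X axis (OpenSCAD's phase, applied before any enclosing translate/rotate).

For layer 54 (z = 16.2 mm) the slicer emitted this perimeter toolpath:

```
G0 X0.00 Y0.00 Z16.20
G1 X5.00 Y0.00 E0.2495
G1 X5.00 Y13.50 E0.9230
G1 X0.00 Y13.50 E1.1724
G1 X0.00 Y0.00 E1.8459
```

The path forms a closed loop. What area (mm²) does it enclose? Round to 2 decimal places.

Apply the shoelace formula to the sequence of (X, Y) vertices; enclosed area = 67.50 mm².

67.50 mm²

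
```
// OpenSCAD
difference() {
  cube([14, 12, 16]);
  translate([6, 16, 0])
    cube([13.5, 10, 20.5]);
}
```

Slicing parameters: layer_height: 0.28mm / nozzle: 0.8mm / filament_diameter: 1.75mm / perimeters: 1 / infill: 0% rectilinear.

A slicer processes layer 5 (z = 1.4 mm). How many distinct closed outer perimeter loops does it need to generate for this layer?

1

At z = 1.4 mm: the 14×12 cube contributes its full rectangle; the cube at (6, 16) (footprint 13.5×10) is included at this height; Subtracting the remaining from the first: starting from the 14×12 cube, the 13.5×10 cube at (6, 16) misses the remaining region (no effect) — 1 connected region. The result has 1 disconnected region.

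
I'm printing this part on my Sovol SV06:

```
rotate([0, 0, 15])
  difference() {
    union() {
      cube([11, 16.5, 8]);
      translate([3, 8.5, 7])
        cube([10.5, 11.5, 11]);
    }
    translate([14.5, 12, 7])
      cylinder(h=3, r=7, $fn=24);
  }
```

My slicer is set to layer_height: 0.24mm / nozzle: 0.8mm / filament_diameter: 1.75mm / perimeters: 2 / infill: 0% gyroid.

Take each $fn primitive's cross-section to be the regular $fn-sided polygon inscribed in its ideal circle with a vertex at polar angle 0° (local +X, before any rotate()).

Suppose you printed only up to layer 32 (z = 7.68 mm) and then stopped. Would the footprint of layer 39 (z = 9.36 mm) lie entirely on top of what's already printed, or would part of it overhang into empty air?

entirely on top

Compare the two slices. At z = 7.68: the cube (footprint 11×16.5) is included at this height (area 181.50 mm²); the cube at (3, 8.5) is present — its section is the full 10.5×11.5 rectangle (area 120.75 mm²); Combining (union): the regions partially overlap — summed areas 302.25 mm² minus the doubly-counted overlap 64.00 mm² gives 238.25 mm² — area = 238.25 mm²; the r=7 cylinder at (14.5, 12) gives a regular 24-gon of circumradius 7 (constant along its height) (area = (24/2)·7.000²·sin(360°/24) = 152.19 mm²); Subtracting the remaining from the first: starting from the result so far (238.25 mm²), the r=7 cylinder at (14.5, 12) partially overlaps it — only the 54.62 mm² overlap (of its 152.19 mm²) is removed, clipping the outline — area = 183.63 mm²; (whole slice rotated 15° about Z — lengths, areas and connectivity unchanged). At z = 9.36: the cube is not intersected at this z (z outside [0, 8]); the 10.5×11.5 cube at (3, 8.5) contributes its full rectangle (area 120.75 mm²); Merging all regions: only the 10.5×11.5 cube at (3, 8.5) is present, so the union is just that shape — area = 120.75 mm²; the r=7 cylinder at (14.5, 12) gives a regular 24-gon of circumradius 7 (constant along its height) (area = (24/2)·7.000²·sin(360°/24) = 152.19 mm²); After the difference (first − rest): starting from the result so far (120.75 mm²), the r=7 cylinder at (14.5, 12) partially overlaps it — only the 50.90 mm² overlap (of its 152.19 mm²) is removed, clipping the outline — area = 69.85 mm²; (rotated 15° about Z; rotation is an isometry so areas/perimeters/island counts are preserved). Checking containment: the cross-section at z = 9.36 is a subset of the cross-section at z = 7.68.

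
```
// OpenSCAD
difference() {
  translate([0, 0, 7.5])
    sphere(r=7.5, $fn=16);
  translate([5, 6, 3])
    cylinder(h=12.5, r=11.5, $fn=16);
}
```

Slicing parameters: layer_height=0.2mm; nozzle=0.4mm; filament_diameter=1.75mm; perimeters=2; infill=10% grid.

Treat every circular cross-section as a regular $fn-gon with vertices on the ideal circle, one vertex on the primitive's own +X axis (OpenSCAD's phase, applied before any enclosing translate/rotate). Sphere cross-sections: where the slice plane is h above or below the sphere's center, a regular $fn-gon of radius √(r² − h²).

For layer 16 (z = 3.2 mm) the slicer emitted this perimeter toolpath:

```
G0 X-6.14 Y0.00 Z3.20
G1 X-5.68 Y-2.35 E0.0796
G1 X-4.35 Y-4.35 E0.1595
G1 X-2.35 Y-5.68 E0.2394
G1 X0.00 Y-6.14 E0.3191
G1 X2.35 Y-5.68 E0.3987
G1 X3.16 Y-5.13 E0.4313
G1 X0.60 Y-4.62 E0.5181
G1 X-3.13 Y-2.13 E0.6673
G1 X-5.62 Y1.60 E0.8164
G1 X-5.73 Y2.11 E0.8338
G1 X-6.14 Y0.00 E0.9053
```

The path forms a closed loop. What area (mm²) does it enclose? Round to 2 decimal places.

22.09 mm²

Apply the shoelace formula to the sequence of (X, Y) vertices; enclosed area = 22.09 mm².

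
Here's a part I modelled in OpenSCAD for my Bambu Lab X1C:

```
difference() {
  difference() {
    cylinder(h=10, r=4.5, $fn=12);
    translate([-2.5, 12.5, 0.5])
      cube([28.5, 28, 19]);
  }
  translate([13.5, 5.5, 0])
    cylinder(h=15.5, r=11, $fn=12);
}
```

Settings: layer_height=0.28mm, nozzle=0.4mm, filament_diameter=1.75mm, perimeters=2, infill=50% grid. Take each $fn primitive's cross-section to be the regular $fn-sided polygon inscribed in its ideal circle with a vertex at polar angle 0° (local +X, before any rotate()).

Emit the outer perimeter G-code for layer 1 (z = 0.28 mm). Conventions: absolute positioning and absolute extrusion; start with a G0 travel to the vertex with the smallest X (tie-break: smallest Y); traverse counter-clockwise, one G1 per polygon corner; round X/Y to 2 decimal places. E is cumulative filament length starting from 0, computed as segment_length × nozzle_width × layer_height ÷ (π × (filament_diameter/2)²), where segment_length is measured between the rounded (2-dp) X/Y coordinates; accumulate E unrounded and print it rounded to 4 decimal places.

G0 X-4.50 Y0.00 Z0.28
G1 X-3.90 Y-2.25 E0.1084
G1 X-2.25 Y-3.90 E0.2171
G1 X0.00 Y-4.50 E0.3255
G1 X2.25 Y-3.90 E0.4339
G1 X3.90 Y-2.25 E0.5426
G1 X4.39 Y-0.42 E0.6308
G1 X3.97 Y0.00 E0.6585
G1 X3.18 Y2.97 E0.8016
G1 X2.25 Y3.90 E0.8628
G1 X0.00 Y4.50 E0.9713
G1 X-2.25 Y3.90 E1.0797
G1 X-3.90 Y2.25 E1.1883
G1 X-4.50 Y0.00 E1.2968

At z = 0.28 mm: the r=4.5 cylinder gives a regular 12-gon of circumradius 4.5 (constant along its height); the cube at (-2.5, 12.5) is not intersected at this z (z outside [0.5, 19.5]); Taking the first minus the rest: none of the subtracted shapes is present at this height, so the r=4.5 cylinder is unchanged — 1 connected region; the r=11 cylinder at (13.5, 5.5) contributes a regular 12-gon of circumradius 11; Subtracting the remaining from the first: starting from the result so far, the r=11 cylinder at (13.5, 5.5) partially overlaps it — only the 1.48 mm² overlap (of its 363.00 mm²) is removed, clipping the outline — 1 connected region. The outline is a single polygon with 13 vertices. Extrusion per mm of travel: 0.4 × 0.28 / (π × 0.875²) = 0.046564. Accumulating E over each segment gives final E = 1.2968.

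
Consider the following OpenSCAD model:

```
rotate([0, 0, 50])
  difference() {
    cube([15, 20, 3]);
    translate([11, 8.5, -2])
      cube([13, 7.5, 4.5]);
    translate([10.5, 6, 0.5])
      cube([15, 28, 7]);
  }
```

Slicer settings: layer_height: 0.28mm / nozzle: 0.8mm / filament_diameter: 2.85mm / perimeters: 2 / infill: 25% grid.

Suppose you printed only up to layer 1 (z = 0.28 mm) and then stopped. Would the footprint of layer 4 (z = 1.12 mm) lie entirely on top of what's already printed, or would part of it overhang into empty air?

Compare the two slices. At z = 0.28: the cube is present — its section is the full 15×20 rectangle (area 300.00 mm²); the cube at (11, 8.5) (footprint 13×7.5) is included at this height (area 97.50 mm²); the cube at (10.5, 6) does not reach this height (z outside [0.5, 7.5]); Subtracting the remaining from the first: starting from the 15×20 cube (300.00 mm²), the 13×7.5 cube at (11, 8.5) partially overlaps it — only the 30.00 mm² overlap (of its 97.50 mm²) is removed, clipping the outline — area = 270.00 mm²; (rotated 50° about Z; rotation is an isometry so areas/perimeters/island counts are preserved). At z = 1.12: the cube (footprint 15×20) is included at this height (area 300.00 mm²); the cube at (11, 8.5) (footprint 13×7.5) is included at this height (area 97.50 mm²); the cube at (10.5, 6) is present — its section is the full 15×28 rectangle (area 420.00 mm²); After the difference (first − rest): starting from the 15×20 cube (300.00 mm²), the 13×7.5 cube at (11, 8.5) partially overlaps it — only the 30.00 mm² overlap (of its 97.50 mm²) is removed, clipping the outline; the 15×28 cube at (10.5, 6) partially overlaps it — only the 33.00 mm² overlap (of its 420.00 mm²) is removed, clipping the outline — area = 237.00 mm²; (whole slice rotated 50° about Z — lengths, areas and connectivity unchanged). Checking containment: the cross-section at z = 1.12 is a subset of the cross-section at z = 0.28.

entirely on top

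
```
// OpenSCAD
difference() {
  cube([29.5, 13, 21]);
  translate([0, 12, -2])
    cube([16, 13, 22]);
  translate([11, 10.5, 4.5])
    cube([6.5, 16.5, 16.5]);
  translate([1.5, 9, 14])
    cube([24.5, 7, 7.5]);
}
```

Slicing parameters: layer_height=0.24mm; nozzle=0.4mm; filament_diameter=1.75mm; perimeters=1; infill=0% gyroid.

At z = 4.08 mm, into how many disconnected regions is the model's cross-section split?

1

At z = 4.08 mm: the 29.5×13 cube contributes its full rectangle; the cube at (0, 12) is present — its section is the full 16×13 rectangle; the cube at (11, 10.5) is not intersected at this z (z outside [4.5, 21]); the cube at (1.5, 9) is not intersected at this z (z outside [14, 21.5]); Taking the first minus the rest: starting from the 29.5×13 cube, the 16×13 cube at (0, 12) partially overlaps it — only the 16.00 mm² overlap (of its 208.00 mm²) is removed, clipping the outline — 1 connected region. The result has 1 disconnected region.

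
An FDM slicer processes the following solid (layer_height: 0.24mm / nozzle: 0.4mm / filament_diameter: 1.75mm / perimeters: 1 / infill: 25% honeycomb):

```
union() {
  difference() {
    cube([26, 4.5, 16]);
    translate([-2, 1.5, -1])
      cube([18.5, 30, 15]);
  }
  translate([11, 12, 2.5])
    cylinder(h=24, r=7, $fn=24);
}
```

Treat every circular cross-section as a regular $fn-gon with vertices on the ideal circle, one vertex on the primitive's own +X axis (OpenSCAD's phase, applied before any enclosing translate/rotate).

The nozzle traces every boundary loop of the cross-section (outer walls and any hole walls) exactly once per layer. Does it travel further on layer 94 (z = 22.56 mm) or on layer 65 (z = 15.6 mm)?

Layer 94 (z = 22.56): the cube is absent (z outside [0, 16]); the cube at (-2, 1.5) is absent (z outside [-1, 14]); After the difference (first − rest): the first operand is absent here, so nothing remains; the cylinder at (11, 12): section is a regular 24-gon, circumradius r=7 (perimeter = 2·24·7.000·sin(180°/24) = 43.86 mm); Merging all regions: only the r=7 cylinder at (11, 12) is present, so the union is just that shape — boundary = 43.86 mm. So its perimeter = 43.86 mm. Layer 65 (z = 15.6): the 26×4.5 cube contributes its full rectangle (perimeter 61.00 mm); the cube at (-2, 1.5) is absent (z outside [-1, 14]); Subtracting the remaining from the first: none of the subtracted shapes is present at this height, so the 26×4.5 cube is unchanged — boundary = 61.00 mm; the cylinder at (11, 12): section is a regular 24-gon, circumradius r=7 (perimeter = 2·24·7.000·sin(180°/24) = 43.86 mm); Merging all regions: the 2 present regions are separate (no shared area or edge), so areas and boundary lengths simply add and each stays a separate island — boundary = 104.86 mm. So its perimeter = 104.86 mm. Layer 65 is larger (104.86 vs 43.86 mm).

layer 65 (z = 15.6 mm)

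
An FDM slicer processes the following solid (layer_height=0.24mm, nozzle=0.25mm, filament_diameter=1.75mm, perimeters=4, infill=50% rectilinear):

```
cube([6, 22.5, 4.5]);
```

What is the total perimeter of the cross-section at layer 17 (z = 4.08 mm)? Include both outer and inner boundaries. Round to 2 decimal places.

At z = 4.08 mm: the cube (footprint 6×22.5) is included at this height (perimeter 57.00 mm). Overall, the cross-section is a single solid region. Total boundary length (outer) = 57.00 mm.

57.00 mm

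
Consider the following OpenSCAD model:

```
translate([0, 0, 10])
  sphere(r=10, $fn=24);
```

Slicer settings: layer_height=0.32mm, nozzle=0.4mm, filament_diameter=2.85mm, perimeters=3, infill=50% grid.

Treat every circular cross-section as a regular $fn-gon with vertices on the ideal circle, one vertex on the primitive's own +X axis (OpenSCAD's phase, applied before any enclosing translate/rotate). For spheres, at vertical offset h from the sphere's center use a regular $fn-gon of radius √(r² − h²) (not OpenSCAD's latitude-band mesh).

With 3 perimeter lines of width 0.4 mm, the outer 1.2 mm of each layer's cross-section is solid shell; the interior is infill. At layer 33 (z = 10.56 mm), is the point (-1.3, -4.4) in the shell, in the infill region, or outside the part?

infill

At z = 10.56 mm: the r=10 sphere slices to a regular 24-gon of circumradius 9.984 (√(r²−h²) with h=0.56 from center). Overall, the cross-section is a single solid region. The nearest boundary edge runs (-4.99, -8.65)→(-2.58, -9.64); distance from the point to it = 5.34 mm. The point is inside the cross-section and 5.34 mm from the nearest boundary — more than the 1.2 mm shell width (3 × 0.4), so it's in the infill interior.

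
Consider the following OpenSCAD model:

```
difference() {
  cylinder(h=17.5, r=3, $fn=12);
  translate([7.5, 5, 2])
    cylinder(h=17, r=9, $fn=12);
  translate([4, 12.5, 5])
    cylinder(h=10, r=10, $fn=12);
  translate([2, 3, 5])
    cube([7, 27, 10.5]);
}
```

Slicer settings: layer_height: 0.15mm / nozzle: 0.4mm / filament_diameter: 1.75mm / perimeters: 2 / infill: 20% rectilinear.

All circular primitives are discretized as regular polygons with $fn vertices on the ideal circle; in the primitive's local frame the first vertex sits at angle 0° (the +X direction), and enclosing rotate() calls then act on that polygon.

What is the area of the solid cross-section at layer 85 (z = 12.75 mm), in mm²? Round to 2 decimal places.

15.81 mm²

At z = 12.75 mm: the cylinder: section is a regular 12-gon, circumradius r=3 (area = (12/2)·3.000²·sin(360°/12) = 27.00 mm²); the r=9 cylinder at (7.5, 5) gives a regular 12-gon of circumradius 9 (constant along its height) (area = (12/2)·9.000²·sin(360°/12) = 243.00 mm²); the r=10 cylinder at (4, 12.5) gives a regular 12-gon of circumradius 10 (constant along its height) (area = (12/2)·10.000²·sin(360°/12) = 300.00 mm²); the cube at (2, 3) is present — its section is the full 7×27 rectangle (area 189.00 mm²); Subtracting the remaining from the first: starting from the r=3 cylinder (27.00 mm²), the r=9 cylinder at (7.5, 5) partially overlaps it — only the 11.19 mm² overlap (of its 243.00 mm²) is removed, clipping the outline; the r=10 cylinder at (4, 12.5) misses the remaining region (no effect); the 7×27 cube at (2, 3) misses the remaining region (no effect) — area = 15.81 mm². Overall, the cross-section is a single solid region. Net area = 15.81 mm².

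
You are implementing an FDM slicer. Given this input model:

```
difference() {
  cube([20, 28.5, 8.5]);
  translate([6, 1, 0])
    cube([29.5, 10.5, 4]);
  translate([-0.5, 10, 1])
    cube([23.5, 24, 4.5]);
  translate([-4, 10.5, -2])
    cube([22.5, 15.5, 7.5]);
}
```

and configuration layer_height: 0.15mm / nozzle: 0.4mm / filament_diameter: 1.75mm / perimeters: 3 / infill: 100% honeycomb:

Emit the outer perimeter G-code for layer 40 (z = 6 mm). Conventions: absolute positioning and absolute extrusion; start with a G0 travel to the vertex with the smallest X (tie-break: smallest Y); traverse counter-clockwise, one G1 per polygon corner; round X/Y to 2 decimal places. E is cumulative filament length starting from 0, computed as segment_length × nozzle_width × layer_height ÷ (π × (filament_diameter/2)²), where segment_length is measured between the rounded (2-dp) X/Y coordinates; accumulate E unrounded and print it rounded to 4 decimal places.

At z = 6 mm: the cube is present — its section is the full 20×28.5 rectangle; the cube at (6, 1) is absent (z outside [0, 4]); the cube at (-0.5, 10) does not reach this height (z outside [1, 5.5]); the cube at (-4, 10.5) is absent (z outside [-2, 5.5]); After the difference (first − rest): none of the subtracted shapes is present at this height, so the 20×28.5 cube is unchanged — 1 connected region. The outline is a single polygon with 4 vertices. Extrusion per mm of travel: 0.4 × 0.15 / (π × 0.875²) = 0.024945. Accumulating E over each segment gives final E = 2.4197.

G0 X0.00 Y0.00 Z6.00
G1 X20.00 Y0.00 E0.4989
G1 X20.00 Y28.50 E1.2098
G1 X0.00 Y28.50 E1.7087
G1 X0.00 Y0.00 E2.4197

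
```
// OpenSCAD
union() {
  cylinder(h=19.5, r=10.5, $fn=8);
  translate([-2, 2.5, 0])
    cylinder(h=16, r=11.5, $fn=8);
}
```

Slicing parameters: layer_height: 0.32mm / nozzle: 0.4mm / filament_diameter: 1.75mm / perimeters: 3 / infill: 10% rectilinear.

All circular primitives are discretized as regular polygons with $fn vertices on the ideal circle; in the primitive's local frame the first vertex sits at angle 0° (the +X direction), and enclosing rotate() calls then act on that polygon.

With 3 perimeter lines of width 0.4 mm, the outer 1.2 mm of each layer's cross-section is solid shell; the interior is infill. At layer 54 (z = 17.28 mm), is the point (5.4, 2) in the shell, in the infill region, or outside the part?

At z = 17.28 mm: the r=10.5 cylinder gives a regular 8-gon of circumradius 10.5 (constant along its height); the cylinder at (-2, 2.5) is absent (z outside [0, 16]); Merging all regions: only the r=10.5 cylinder is present, so the union is just that shape — 1 connected region. Overall, the cross-section is a single solid region. The nearest boundary edge runs (10.50, 0.00)→(7.42, 7.42); distance from the point to it = 3.95 mm. The point is inside the cross-section and 3.95 mm from the nearest boundary — more than the 1.2 mm shell width (3 × 0.4), so it's in the infill interior.

infill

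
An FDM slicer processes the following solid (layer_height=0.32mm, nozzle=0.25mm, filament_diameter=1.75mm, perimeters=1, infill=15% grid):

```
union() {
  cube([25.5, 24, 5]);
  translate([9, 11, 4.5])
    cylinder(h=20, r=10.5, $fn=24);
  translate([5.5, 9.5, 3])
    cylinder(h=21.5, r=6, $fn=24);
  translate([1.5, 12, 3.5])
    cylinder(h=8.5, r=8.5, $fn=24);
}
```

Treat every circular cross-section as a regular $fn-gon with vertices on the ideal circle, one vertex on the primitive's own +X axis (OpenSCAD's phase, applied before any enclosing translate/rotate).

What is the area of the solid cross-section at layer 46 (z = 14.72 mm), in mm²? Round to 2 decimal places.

342.42 mm²

At z = 14.72 mm: the cube does not reach this height (z outside [0, 5]); the r=10.5 cylinder at (9, 11) gives a regular 24-gon of circumradius 10.5 (constant along its height) (area = (24/2)·10.500²·sin(360°/24) = 342.42 mm²); the cylinder at (5.5, 9.5): section is a regular 24-gon, circumradius r=6 (area = (24/2)·6.000²·sin(360°/24) = 111.81 mm²); the cylinder at (1.5, 12) is not intersected at this z (z outside [3.5, 12]); Taking the union: the r=6 cylinder at (5.5, 9.5) lies entirely inside the r=10.5 cylinder at (9, 11), so the union is just the r=10.5 cylinder at (9, 11) — area = 342.42 mm². Overall, the cross-section is a single solid region. Net area = 342.42 mm².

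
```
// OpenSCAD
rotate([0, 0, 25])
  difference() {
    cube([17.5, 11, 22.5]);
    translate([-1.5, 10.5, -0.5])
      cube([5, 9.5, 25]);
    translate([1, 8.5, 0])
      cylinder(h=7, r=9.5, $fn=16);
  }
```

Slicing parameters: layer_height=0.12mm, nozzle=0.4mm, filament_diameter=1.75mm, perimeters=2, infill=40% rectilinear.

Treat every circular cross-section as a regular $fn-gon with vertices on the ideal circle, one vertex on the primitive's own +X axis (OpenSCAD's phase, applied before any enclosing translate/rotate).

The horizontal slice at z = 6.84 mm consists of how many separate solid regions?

At z = 6.84 mm: the cube is present — its section is the full 17.5×11 rectangle; the cube at (-1.5, 10.5) (footprint 5×9.5) is included at this height; the r=9.5 cylinder at (1, 8.5) contributes a regular 16-gon of circumradius 9.5; After the difference (first − rest): starting from the 17.5×11 cube, the 5×9.5 cube at (-1.5, 10.5) partially overlaps it — only the 1.75 mm² overlap (of its 47.50 mm²) is removed, clipping the outline; the r=9.5 cylinder at (1, 8.5) partially overlaps it — only the 99.07 mm² overlap (of its 276.30 mm²) is removed, clipping the outline — 1 connected region; (whole slice rotated 25° about Z — lengths, areas and connectivity unchanged). The result has 1 disconnected region.

1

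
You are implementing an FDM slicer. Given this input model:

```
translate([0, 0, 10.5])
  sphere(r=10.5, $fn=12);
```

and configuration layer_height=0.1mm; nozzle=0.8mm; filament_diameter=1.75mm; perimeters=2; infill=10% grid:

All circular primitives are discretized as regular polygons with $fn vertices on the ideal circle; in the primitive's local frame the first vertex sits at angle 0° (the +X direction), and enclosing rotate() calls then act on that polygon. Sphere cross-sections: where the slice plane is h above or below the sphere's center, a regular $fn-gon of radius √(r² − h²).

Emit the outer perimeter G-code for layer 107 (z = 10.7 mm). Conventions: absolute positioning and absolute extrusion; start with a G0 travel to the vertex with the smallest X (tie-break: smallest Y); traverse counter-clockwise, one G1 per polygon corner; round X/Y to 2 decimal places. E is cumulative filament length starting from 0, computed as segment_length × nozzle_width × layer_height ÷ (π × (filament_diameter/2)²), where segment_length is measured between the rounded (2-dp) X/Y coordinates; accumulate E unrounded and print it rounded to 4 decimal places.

G0 X-10.50 Y0.00 Z10.70
G1 X-9.09 Y-5.25 E0.1808
G1 X-5.25 Y-9.09 E0.3614
G1 X0.00 Y-10.50 E0.5422
G1 X5.25 Y-9.09 E0.7230
G1 X9.09 Y-5.25 E0.9037
G1 X10.50 Y0.00 E1.0845
G1 X9.09 Y5.25 E1.2653
G1 X5.25 Y9.09 E1.4459
G1 X0.00 Y10.50 E1.6267
G1 X-5.25 Y9.09 E1.8075
G1 X-9.09 Y5.25 E1.9881
G1 X-10.50 Y0.00 E2.1689

At z = 10.7 mm: the sphere: section is a regular 12-gon, circumradius = √(r²−h²) = √(10.5²−0.2²) = 10.498. The outline is a single polygon with 12 vertices. Extrusion per mm of travel: 0.8 × 0.1 / (π × 0.875²) = 0.033260. Accumulating E over each segment gives final E = 2.1689.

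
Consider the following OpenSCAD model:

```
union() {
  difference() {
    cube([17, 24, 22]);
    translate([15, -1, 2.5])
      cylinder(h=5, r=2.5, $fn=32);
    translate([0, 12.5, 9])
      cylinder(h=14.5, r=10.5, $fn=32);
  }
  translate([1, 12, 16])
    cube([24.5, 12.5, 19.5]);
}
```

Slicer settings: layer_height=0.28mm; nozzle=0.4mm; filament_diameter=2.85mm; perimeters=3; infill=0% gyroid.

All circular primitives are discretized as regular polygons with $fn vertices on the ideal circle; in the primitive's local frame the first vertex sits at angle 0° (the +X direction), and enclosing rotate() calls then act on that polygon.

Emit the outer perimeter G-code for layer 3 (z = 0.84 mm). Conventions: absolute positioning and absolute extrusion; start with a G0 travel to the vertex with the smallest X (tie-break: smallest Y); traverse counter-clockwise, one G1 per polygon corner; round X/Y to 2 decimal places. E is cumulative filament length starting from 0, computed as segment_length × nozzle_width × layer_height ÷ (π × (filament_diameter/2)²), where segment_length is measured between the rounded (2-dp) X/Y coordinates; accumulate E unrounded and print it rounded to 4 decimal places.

At z = 0.84 mm: the 17×24 cube contributes its full rectangle; the cylinder at (15, -1) does not reach this height (z outside [2.5, 7.5]); the cylinder at (0, 12.5) does not reach this height (z outside [9, 23.5]); After the difference (first − rest): none of the subtracted shapes is present at this height, so the 17×24 cube is unchanged — 1 connected region; the cube at (1, 12) does not reach this height (z outside [16, 35.5]); Taking the union: only that combined region is present, so the union is just that shape — 1 connected region. The outline is a single polygon with 4 vertices. Extrusion per mm of travel: 0.4 × 0.28 / (π × 1.425²) = 0.017557. Accumulating E over each segment gives final E = 1.4396.

G0 X0.00 Y0.00 Z0.84
G1 X17.00 Y0.00 E0.2985
G1 X17.00 Y24.00 E0.7198
G1 X0.00 Y24.00 E1.0183
G1 X0.00 Y0.00 E1.4396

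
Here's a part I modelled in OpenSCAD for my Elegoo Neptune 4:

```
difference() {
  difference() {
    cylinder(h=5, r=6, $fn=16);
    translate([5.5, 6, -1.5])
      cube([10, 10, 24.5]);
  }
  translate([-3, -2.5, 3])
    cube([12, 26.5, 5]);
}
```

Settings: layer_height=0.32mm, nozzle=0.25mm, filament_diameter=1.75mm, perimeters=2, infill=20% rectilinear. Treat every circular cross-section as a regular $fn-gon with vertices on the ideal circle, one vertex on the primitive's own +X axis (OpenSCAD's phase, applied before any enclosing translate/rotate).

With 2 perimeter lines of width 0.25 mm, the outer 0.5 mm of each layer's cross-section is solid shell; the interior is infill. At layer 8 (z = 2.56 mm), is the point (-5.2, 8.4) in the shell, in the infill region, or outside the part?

At z = 2.56 mm: the r=6 cylinder gives a regular 16-gon of circumradius 6 (constant along its height); the cube at (5.5, 6) (footprint 10×10) is included at this height; Subtracting the remaining from the first: starting from the r=6 cylinder, the 10×10 cube at (5.5, 6) misses the remaining region (no effect) — 1 connected region; the cube at (-3, -2.5) does not reach this height (z outside [3, 8]); Taking the first minus the rest: none of the subtracted shapes is present at this height, so that combined region is unchanged — 1 connected region. Overall, the cross-section is a single solid region. The nearest boundary edge runs (-4.24, 4.24)→(-2.30, 5.54); distance from the point to it = 3.99 mm. The point is not inside any of the regions above, so it lies outside the cross-section (3.99 mm from the nearest boundary).

outside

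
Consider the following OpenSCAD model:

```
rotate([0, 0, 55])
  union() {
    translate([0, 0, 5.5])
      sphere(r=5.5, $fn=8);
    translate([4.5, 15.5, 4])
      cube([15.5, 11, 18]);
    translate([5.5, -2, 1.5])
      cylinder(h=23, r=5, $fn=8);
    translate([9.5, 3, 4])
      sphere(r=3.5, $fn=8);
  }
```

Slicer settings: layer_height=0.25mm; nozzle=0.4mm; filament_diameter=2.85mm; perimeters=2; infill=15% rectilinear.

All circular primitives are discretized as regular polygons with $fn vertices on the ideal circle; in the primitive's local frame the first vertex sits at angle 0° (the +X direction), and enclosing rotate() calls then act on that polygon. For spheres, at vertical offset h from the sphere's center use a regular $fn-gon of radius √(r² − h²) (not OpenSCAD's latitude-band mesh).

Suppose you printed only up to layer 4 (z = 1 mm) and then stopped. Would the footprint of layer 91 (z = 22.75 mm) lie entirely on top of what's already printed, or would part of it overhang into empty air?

part overhangs

Compare the two slices. At z = 1: the r=5.5 sphere slices to a regular 8-gon of circumradius 3.162 (√(r²−h²) with h=4.5 from center) (area = (8/2)·3.162²·sin(360°/8) = 28.28 mm²); the cube at (4.5, 15.5) is not intersected at this z (z outside [4, 22]); the cylinder at (5.5, -2) does not reach this height (z outside [1.5, 24.5]); the r=3.5 sphere at (9.5, 3) contributes a regular 8-gon of circumradius √(3.5²−3²) = 1.803 (area = (8/2)·1.803²·sin(360°/8) = 9.19 mm²); Taking the union: the 2 present regions are separate (no shared area or edge), so areas and boundary lengths simply add and each stays a separate island — area = 37.48 mm²; (rotated 55° about Z; rotation is an isometry so areas/perimeters/island counts are preserved). At z = 22.75: the sphere is absent (|z−center|=17.250 > r=5.5); the cube at (4.5, 15.5) is not intersected at this z (z outside [4, 22]); the r=5 cylinder at (5.5, -2) contributes a regular 8-gon of circumradius 5 (area = (8/2)·5.000²·sin(360°/8) = 70.71 mm²); the sphere at (9.5, 3) is absent (|z−center|=18.750 > r=3.5); Merging all regions: only the r=5 cylinder at (5.5, -2) is present, so the union is just that shape — area = 70.71 mm²; (rotated 55° about Z; rotation is an isometry so areas/perimeters/island counts are preserved). Checking containment: at z = 22.75 the cross-section extends beyond the z = 1 cross-section by about 64.13 mm².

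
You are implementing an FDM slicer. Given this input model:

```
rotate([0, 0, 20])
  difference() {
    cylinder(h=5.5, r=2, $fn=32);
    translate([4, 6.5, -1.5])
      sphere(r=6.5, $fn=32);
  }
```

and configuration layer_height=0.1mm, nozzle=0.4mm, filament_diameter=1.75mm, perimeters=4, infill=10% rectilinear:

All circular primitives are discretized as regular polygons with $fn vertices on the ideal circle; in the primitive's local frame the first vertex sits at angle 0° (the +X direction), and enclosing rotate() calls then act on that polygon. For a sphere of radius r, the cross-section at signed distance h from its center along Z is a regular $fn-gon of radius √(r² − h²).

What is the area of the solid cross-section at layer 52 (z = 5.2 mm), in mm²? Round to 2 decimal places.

12.49 mm²

At z = 5.2 mm: the r=2 cylinder gives a regular 32-gon of circumradius 2 (constant along its height) (area = (32/2)·2.000²·sin(360°/32) = 12.49 mm²); the sphere at (4, 6.5) is absent (|z−center|=6.700 > r=6.5); After the difference (first − rest): none of the subtracted shapes is present at this height, so the r=2 cylinder is unchanged — area = 12.49 mm²; (rotated 20° about Z; rotation is an isometry so areas/perimeters/island counts are preserved). Overall, the cross-section is a single solid region. Net area = 12.49 mm².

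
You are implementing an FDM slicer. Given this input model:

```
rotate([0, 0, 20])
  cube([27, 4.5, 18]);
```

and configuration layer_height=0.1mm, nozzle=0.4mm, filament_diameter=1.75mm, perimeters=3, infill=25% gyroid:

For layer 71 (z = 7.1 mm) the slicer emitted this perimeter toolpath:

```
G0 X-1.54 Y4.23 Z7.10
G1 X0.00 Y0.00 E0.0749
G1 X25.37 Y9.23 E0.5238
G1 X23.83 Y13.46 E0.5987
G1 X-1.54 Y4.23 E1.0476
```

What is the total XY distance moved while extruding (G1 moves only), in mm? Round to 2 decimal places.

63.00 mm

Sum the Euclidean lengths of each G1 segment: total = 63.00 mm.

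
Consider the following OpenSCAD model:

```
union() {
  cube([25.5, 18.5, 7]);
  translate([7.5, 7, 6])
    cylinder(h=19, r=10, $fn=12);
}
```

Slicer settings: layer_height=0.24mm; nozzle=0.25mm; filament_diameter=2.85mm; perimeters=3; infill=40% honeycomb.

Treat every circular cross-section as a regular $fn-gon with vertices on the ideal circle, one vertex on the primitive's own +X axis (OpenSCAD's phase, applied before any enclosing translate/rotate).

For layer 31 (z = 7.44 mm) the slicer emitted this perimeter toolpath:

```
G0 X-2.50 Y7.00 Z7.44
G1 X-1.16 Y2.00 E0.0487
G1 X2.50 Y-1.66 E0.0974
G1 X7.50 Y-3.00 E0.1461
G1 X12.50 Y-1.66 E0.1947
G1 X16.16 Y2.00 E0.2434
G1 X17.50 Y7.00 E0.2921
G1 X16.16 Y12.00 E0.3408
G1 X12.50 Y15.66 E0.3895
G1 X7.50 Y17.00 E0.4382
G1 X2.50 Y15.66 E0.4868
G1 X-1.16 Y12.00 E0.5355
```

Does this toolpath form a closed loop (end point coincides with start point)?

Start point (G0): (-2.50, 7.00). End point (last G1): the path does not return to the start — open.

no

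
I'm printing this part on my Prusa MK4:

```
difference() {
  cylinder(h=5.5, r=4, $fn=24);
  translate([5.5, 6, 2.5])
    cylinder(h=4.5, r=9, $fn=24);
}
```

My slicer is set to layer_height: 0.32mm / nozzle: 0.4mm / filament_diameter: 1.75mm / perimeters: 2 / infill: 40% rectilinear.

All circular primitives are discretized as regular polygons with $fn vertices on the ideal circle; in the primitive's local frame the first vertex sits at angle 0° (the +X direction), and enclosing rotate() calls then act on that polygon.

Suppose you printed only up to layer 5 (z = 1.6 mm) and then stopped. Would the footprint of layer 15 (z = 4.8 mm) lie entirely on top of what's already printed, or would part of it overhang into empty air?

Compare the two slices. At z = 1.6: the r=4 cylinder contributes a regular 24-gon of circumradius 4 (area = (24/2)·4.000²·sin(360°/24) = 49.69 mm²); the cylinder at (5.5, 6) is not intersected at this z (z outside [2.5, 7]); After the difference (first − rest): none of the subtracted shapes is present at this height, so the r=4 cylinder is unchanged — area = 49.69 mm². At z = 4.8: the r=4 cylinder gives a regular 24-gon of circumradius 4 (constant along its height) (area = (24/2)·4.000²·sin(360°/24) = 49.69 mm²); the r=9 cylinder at (5.5, 6) contributes a regular 24-gon of circumradius 9 (area = (24/2)·9.000²·sin(360°/24) = 251.57 mm²); After the difference (first − rest): starting from the r=4 cylinder (49.69 mm²), the r=9 cylinder at (5.5, 6) partially overlaps it — only the 28.85 mm² overlap (of its 251.57 mm²) is removed, clipping the outline — area = 20.84 mm². Checking containment: the cross-section at z = 4.8 is a subset of the cross-section at z = 1.6.

entirely on top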